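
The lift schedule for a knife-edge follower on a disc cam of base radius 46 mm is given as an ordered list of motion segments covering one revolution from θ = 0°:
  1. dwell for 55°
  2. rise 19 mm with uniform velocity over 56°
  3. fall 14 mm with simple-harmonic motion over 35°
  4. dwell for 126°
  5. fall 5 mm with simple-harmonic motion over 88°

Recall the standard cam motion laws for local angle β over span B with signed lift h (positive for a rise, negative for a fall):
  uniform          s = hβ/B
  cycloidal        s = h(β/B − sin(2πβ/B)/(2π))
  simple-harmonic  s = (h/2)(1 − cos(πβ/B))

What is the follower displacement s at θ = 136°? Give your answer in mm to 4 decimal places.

seg 1 [0°–55°] dwell: s stays 0.0000
seg 2 [55°–111°] uniform, h=19: full span → s += 19 → s = 19.0000
seg 3 [111°–146°] simple-harmonic, h=-14: θ=136° here. β=25, B=35. -14/2·(1 − cos(π·0.7143)) = -11.3644 → s = 7.6356

7.6356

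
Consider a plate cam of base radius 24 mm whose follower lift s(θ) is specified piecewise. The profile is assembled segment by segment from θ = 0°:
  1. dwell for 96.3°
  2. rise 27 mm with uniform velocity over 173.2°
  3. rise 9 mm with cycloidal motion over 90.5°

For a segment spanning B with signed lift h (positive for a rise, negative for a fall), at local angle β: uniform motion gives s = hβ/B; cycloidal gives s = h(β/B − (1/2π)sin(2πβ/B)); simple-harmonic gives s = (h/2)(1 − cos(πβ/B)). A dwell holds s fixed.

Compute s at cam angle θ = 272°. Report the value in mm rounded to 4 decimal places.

seg 1 [0°–96.3°] dwell: s stays 0.0000
seg 2 [96.3°–269.5°] uniform, h=27: full span → s += 27 → s = 27.0000
seg 3 [269.5°–360°] cycloidal, h=9: θ=272° here. β=2.5, B=90.5. 9·(0.0276 − sin(2π·0.0276)/(2π)) = 0.0012 → s = 27.0012

27.0012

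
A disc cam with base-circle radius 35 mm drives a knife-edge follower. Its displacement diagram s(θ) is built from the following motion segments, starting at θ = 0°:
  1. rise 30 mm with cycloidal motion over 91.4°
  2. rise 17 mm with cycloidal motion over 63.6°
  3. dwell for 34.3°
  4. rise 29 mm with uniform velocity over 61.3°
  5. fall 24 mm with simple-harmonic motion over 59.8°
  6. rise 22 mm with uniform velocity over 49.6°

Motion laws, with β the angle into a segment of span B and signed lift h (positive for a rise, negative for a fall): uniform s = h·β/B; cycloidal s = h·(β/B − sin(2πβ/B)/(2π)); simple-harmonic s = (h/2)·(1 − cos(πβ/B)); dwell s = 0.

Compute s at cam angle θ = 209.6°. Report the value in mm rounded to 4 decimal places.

seg 1 [0°–91.4°] cycloidal, h=30: full span → s += 30 → s = 30.0000
seg 2 [91.4°–155°] cycloidal, h=17: full span → s += 17 → s = 47.0000
seg 3 [155°–189.3°] dwell: s stays 47.0000
seg 4 [189.3°–250.6°] uniform, h=29: θ=209.6° here. β=20.3, B=61.3. 29·20.3/61.3 = 9.6036 → s = 56.6036

56.6036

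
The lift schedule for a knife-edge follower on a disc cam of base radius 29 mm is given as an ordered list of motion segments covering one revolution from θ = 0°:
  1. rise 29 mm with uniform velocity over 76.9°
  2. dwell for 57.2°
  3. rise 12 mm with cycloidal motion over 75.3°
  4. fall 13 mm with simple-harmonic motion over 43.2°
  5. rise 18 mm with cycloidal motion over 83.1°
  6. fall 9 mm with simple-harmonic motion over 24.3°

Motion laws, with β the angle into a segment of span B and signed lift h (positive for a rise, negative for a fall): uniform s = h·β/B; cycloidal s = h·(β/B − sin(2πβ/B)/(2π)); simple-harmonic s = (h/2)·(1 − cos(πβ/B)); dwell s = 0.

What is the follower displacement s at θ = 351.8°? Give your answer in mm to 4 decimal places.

seg 1 [0°–76.9°] uniform, h=29: full span → s += 29 → s = 29.0000
seg 2 [76.9°–134.1°] dwell: s stays 29.0000
seg 3 [134.1°–209.4°] cycloidal, h=12: full span → s += 12 → s = 41.0000
seg 4 [209.4°–252.6°] simple-harmonic, h=-13: full span → s += -13 → s = 28.0000
seg 5 [252.6°–335.7°] cycloidal, h=18: full span → s += 18 → s = 46.0000
seg 6 [335.7°–360°] simple-harmonic, h=-9: θ=351.8° here. β=16.1, B=24.3. -9/2·(1 − cos(π·0.6626)) = -6.6994 → s = 39.3006

39.3006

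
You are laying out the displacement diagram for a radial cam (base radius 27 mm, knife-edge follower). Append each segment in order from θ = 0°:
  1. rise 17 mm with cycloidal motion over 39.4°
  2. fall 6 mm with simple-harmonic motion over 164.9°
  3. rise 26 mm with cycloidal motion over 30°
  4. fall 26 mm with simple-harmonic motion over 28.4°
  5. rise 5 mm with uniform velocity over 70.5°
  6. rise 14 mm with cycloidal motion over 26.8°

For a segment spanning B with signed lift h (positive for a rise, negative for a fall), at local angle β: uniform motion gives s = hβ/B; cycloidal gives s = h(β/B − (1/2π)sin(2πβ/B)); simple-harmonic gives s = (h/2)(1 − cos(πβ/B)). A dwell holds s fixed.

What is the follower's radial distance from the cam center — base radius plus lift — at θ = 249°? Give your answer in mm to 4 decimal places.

seg 1 [0°–39.4°] cycloidal, h=17: full span → s += 17 → s = 17.0000
seg 2 [39.4°–204.3°] simple-harmonic, h=-6: full span → s += -6 → s = 11.0000
seg 3 [204.3°–234.3°] cycloidal, h=26: full span → s += 26 → s = 37.0000
seg 4 [234.3°–262.7°] simple-harmonic, h=-26: θ=249° here. β=14.7, B=28.4. -26/2·(1 − cos(π·0.5176)) = -13.7187 → s = 23.2813
radial distance = base radius + s = 27 + 23.2813 = 50.2813

50.2813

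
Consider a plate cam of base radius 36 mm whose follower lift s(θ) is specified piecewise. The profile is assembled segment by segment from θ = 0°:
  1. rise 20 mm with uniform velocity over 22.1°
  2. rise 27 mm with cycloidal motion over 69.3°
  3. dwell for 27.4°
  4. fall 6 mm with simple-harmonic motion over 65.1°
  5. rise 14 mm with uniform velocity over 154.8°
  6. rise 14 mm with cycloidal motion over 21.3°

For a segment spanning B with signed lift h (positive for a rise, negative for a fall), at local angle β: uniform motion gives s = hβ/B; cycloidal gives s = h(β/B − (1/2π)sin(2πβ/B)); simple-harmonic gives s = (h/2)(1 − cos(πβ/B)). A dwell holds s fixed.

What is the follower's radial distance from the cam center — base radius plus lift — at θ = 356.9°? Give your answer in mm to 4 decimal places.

seg 1 [0°–22.1°] uniform, h=20: full span → s += 20 → s = 20.0000
seg 2 [22.1°–91.4°] cycloidal, h=27: full span → s += 27 → s = 47.0000
seg 3 [91.4°–118.8°] dwell: s stays 47.0000
seg 4 [118.8°–183.9°] simple-harmonic, h=-6: full span → s += -6 → s = 41.0000
seg 5 [183.9°–338.7°] uniform, h=14: full span → s += 14 → s = 55.0000
seg 6 [338.7°–360°] cycloidal, h=14: θ=356.9° here. β=18.2, B=21.3. 14·(0.8545 − sin(2π·0.8545)/(2π)) = 13.7277 → s = 68.7277
radial distance = base radius + s = 36 + 68.7277 = 104.7277

104.7277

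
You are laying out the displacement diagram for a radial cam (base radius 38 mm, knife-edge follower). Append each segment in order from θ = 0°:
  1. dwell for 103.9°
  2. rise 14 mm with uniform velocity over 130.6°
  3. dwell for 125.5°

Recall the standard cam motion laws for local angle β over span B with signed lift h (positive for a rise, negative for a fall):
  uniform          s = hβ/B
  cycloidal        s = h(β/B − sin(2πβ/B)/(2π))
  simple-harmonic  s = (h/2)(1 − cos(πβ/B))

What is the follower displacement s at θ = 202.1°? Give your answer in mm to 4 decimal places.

seg 1 [0°–103.9°] dwell: s stays 0.0000
seg 2 [103.9°–234.5°] uniform, h=14: θ=202.1° here. β=98.2, B=130.6. 14·98.2/130.6 = 10.5268 → s = 10.5268

10.5268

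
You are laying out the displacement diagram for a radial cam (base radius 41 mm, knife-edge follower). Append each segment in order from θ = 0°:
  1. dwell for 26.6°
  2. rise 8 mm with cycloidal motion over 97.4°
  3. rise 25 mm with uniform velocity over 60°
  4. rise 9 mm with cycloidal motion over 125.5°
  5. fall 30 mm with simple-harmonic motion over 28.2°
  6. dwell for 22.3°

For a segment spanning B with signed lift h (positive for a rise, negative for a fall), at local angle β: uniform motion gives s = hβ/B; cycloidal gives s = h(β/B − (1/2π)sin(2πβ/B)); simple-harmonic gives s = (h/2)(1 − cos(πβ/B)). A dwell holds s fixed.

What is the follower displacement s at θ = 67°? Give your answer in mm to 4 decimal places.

seg 1 [0°–26.6°] dwell: s stays 0.0000
seg 2 [26.6°–124°] cycloidal, h=8: θ=67° here. β=40.4, B=97.4. 8·(0.4148 − sin(2π·0.4148)/(2π)) = 2.6687 → s = 2.6687

2.6687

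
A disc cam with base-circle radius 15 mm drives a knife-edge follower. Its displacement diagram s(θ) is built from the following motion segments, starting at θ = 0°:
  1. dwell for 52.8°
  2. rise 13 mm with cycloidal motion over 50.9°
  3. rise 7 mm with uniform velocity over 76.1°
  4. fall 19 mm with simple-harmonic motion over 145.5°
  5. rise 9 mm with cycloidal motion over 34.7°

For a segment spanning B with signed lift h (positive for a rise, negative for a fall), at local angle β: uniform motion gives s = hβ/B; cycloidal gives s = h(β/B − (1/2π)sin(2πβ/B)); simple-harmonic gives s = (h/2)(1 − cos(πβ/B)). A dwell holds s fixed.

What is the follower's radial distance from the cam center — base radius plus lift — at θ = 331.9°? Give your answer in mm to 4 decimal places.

seg 1 [0°–52.8°] dwell: s stays 0.0000
seg 2 [52.8°–103.7°] cycloidal, h=13: full span → s += 13 → s = 13.0000
seg 3 [103.7°–179.8°] uniform, h=7: full span → s += 7 → s = 20.0000
seg 4 [179.8°–325.3°] simple-harmonic, h=-19: full span → s += -19 → s = 1.0000
seg 5 [325.3°–360°] cycloidal, h=9: θ=331.9° here. β=6.6, B=34.7. 9·(0.1902 − sin(2π·0.1902)/(2π)) = 0.3793 → s = 1.3793
radial distance = base radius + s = 15 + 1.3793 = 16.3793

16.3793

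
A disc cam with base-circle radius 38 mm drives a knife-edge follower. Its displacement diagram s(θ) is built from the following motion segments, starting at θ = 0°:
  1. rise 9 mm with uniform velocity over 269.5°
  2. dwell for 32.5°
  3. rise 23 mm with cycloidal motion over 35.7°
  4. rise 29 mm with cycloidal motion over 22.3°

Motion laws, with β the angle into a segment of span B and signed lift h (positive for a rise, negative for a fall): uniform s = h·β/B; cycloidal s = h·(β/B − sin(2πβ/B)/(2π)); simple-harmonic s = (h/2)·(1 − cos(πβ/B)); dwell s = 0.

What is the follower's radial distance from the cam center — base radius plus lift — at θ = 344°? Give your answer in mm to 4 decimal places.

seg 1 [0°–269.5°] uniform, h=9: full span → s += 9 → s = 9.0000
seg 2 [269.5°–302°] dwell: s stays 9.0000
seg 3 [302°–337.7°] cycloidal, h=23: full span → s += 23 → s = 32.0000
seg 4 [337.7°–360°] cycloidal, h=29: θ=344° here. β=6.3, B=22.3. 29·(0.2825 − sin(2π·0.2825)/(2π)) = 3.6733 → s = 35.6733
radial distance = base radius + s = 38 + 35.6733 = 73.6733

73.6733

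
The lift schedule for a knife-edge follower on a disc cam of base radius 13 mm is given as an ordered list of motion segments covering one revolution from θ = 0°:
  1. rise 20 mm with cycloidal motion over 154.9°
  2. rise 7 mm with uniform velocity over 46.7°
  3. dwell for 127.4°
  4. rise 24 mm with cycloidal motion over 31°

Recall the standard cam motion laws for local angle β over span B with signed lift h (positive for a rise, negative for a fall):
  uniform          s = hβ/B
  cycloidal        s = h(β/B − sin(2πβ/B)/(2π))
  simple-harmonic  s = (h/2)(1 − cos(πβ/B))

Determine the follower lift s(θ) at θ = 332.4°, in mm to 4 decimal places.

seg 1 [0°–154.9°] cycloidal, h=20: full span → s += 20 → s = 20.0000
seg 2 [154.9°–201.6°] uniform, h=7: full span → s += 7 → s = 27.0000
seg 3 [201.6°–329°] dwell: s stays 27.0000
seg 4 [329°–360°] cycloidal, h=24: θ=332.4° here. β=3.4, B=31. 24·(0.1097 − sin(2π·0.1097)/(2π)) = 0.2034 → s = 27.2034

27.2034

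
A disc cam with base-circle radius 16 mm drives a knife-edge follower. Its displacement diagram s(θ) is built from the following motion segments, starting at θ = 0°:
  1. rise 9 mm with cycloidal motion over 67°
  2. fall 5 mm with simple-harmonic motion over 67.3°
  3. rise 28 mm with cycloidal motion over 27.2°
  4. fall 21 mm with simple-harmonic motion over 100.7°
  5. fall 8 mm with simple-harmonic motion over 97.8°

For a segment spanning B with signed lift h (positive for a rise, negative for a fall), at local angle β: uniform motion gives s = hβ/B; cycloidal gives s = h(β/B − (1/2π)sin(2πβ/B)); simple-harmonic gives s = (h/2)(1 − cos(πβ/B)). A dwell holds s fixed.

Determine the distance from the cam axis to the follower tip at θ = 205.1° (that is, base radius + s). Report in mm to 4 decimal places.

seg 1 [0°–67°] cycloidal, h=9: full span → s += 9 → s = 9.0000
seg 2 [67°–134.3°] simple-harmonic, h=-5: full span → s += -5 → s = 4.0000
seg 3 [134.3°–161.5°] cycloidal, h=28: full span → s += 28 → s = 32.0000
seg 4 [161.5°–262.2°] simple-harmonic, h=-21: θ=205.1° here. β=43.6, B=100.7. -21/2·(1 − cos(π·0.4330)) = -8.3052 → s = 23.6948
radial distance = base radius + s = 16 + 23.6948 = 39.6948

39.6948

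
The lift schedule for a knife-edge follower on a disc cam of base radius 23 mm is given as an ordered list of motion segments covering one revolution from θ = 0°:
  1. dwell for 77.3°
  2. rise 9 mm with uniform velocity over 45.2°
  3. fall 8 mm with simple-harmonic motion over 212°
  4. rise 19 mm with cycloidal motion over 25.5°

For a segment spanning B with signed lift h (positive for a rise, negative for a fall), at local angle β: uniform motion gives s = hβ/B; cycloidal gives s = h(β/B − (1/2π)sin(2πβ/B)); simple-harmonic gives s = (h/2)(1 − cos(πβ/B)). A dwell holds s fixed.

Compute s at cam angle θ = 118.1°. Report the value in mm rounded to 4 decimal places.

seg 1 [0°–77.3°] dwell: s stays 0.0000
seg 2 [77.3°–122.5°] uniform, h=9: θ=118.1° here. β=40.8, B=45.2. 9·40.8/45.2 = 8.1239 → s = 8.1239

8.1239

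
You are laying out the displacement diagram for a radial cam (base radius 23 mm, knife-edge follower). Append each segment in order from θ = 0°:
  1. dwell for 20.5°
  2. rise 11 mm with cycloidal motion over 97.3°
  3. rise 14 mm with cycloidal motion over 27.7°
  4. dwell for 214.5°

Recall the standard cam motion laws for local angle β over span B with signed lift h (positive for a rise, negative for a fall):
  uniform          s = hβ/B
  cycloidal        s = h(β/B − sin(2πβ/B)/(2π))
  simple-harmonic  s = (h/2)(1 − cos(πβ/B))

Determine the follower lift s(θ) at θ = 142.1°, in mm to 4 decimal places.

seg 1 [0°–20.5°] dwell: s stays 0.0000
seg 2 [20.5°–117.8°] cycloidal, h=11: full span → s += 11 → s = 11.0000
seg 3 [117.8°–145.5°] cycloidal, h=14: θ=142.1° here. β=24.3, B=27.7. 14·(0.8773 − sin(2π·0.8773)/(2π)) = 13.8346 → s = 24.8346

24.8346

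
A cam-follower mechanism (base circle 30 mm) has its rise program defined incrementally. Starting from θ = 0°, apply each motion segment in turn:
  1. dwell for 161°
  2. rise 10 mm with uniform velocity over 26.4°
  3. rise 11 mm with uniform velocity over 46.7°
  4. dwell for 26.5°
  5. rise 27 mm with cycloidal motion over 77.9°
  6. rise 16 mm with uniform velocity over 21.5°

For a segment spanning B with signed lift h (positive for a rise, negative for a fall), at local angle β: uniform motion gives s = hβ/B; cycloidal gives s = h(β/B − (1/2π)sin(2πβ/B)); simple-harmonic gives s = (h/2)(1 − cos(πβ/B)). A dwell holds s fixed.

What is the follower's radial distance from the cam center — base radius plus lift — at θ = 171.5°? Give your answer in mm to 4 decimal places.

seg 1 [0°–161°] dwell: s stays 0.0000
seg 2 [161°–187.4°] uniform, h=10: θ=171.5° here. β=10.5, B=26.4. 10·10.5/26.4 = 3.9773 → s = 3.9773
radial distance = base radius + s = 30 + 3.9773 = 33.9773

33.9773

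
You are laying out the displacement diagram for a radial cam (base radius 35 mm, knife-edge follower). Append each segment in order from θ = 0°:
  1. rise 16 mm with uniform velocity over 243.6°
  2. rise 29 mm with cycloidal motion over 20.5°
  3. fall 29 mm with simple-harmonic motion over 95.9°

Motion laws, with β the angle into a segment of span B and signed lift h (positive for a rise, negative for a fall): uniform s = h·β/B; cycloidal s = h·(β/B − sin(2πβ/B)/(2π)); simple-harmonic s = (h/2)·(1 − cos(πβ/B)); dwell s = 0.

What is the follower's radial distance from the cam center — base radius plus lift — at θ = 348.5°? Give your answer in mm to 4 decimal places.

seg 1 [0°–243.6°] uniform, h=16: full span → s += 16 → s = 16.0000
seg 2 [243.6°–264.1°] cycloidal, h=29: full span → s += 29 → s = 45.0000
seg 3 [264.1°–360°] simple-harmonic, h=-29: θ=348.5° here. β=84.4, B=95.9. -29/2·(1 − cos(π·0.8801)) = -27.9832 → s = 17.0168
radial distance = base radius + s = 35 + 17.0168 = 52.0168

52.0168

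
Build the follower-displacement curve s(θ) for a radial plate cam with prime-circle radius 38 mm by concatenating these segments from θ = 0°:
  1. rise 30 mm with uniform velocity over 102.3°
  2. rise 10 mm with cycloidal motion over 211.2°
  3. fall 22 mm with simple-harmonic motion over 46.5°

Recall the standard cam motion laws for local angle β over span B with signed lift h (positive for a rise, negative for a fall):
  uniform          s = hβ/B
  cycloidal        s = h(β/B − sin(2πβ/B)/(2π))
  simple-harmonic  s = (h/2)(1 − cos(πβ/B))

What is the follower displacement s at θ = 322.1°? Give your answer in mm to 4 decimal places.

seg 1 [0°–102.3°] uniform, h=30: full span → s += 30 → s = 30.0000
seg 2 [102.3°–313.5°] cycloidal, h=10: full span → s += 10 → s = 40.0000
seg 3 [313.5°–360°] simple-harmonic, h=-22: θ=322.1° here. β=8.6, B=46.5. -22/2·(1 − cos(π·0.1849)) = -1.8051 → s = 38.1949

38.1949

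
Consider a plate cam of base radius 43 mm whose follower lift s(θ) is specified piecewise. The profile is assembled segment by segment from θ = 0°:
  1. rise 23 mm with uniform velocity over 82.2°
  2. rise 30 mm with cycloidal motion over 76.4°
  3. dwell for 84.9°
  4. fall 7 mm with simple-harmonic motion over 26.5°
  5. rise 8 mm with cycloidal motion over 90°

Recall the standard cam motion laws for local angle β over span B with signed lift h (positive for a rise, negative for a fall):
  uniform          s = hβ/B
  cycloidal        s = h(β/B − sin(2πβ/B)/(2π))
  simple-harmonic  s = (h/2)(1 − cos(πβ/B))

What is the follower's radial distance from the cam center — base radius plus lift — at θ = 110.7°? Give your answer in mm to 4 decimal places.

seg 1 [0°–82.2°] uniform, h=23: full span → s += 23 → s = 23.0000
seg 2 [82.2°–158.6°] cycloidal, h=30: θ=110.7° here. β=28.5, B=76.4. 30·(0.3730 − sin(2π·0.3730)/(2π)) = 7.7735 → s = 30.7735
radial distance = base radius + s = 43 + 30.7735 = 73.7735

73.7735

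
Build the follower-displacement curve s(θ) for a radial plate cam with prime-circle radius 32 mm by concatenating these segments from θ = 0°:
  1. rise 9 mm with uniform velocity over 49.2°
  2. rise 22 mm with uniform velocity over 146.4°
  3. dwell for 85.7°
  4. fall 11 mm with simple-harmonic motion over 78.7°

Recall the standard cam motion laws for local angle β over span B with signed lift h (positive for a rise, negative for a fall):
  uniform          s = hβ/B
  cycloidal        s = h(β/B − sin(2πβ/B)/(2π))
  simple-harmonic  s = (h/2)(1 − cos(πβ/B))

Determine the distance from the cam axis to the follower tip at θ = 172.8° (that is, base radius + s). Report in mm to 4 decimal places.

seg 1 [0°–49.2°] uniform, h=9: full span → s += 9 → s = 9.0000
seg 2 [49.2°–195.6°] uniform, h=22: θ=172.8° here. β=123.6, B=146.4. 22·123.6/146.4 = 18.5738 → s = 27.5738
radial distance = base radius + s = 32 + 27.5738 = 59.5738

59.5738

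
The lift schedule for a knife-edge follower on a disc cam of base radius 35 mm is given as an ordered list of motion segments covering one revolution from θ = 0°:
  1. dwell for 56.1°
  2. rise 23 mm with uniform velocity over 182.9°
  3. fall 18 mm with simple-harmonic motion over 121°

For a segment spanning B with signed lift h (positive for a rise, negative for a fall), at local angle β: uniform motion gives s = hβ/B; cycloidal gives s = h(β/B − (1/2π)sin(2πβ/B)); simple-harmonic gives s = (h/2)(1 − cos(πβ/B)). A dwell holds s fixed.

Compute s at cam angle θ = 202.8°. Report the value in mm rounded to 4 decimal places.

seg 1 [0°–56.1°] dwell: s stays 0.0000
seg 2 [56.1°–239°] uniform, h=23: θ=202.8° here. β=146.7, B=182.9. 23·146.7/182.9 = 18.4478 → s = 18.4478

18.4478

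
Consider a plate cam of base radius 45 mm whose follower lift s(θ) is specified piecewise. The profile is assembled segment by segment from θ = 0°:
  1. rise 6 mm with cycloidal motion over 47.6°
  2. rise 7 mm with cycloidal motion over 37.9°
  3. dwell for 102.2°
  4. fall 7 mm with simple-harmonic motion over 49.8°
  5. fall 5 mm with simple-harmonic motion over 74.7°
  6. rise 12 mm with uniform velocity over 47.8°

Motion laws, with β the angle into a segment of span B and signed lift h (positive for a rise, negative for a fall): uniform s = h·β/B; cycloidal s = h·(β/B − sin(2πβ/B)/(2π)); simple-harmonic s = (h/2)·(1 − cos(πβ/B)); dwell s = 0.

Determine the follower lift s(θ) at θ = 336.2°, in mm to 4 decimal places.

seg 1 [0°–47.6°] cycloidal, h=6: full span → s += 6 → s = 6.0000
seg 2 [47.6°–85.5°] cycloidal, h=7: full span → s += 7 → s = 13.0000
seg 3 [85.5°–187.7°] dwell: s stays 13.0000
seg 4 [187.7°–237.5°] simple-harmonic, h=-7: full span → s += -7 → s = 6.0000
seg 5 [237.5°–312.2°] simple-harmonic, h=-5: full span → s += -5 → s = 1.0000
seg 6 [312.2°–360°] uniform, h=12: θ=336.2° here. β=24, B=47.8. 12·24/47.8 = 6.0251 → s = 7.0251

7.0251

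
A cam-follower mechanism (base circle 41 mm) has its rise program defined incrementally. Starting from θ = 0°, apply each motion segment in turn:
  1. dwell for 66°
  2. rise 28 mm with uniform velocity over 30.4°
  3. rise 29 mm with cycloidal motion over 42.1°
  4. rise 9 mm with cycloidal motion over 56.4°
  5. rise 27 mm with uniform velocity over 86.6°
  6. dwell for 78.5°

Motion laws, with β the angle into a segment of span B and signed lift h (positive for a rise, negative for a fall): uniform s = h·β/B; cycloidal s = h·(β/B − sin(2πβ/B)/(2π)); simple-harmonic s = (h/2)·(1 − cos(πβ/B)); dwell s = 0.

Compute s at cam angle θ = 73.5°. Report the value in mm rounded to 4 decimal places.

seg 1 [0°–66°] dwell: s stays 0.0000
seg 2 [66°–96.4°] uniform, h=28: θ=73.5° here. β=7.5, B=30.4. 28·7.5/30.4 = 6.9079 → s = 6.9079

6.9079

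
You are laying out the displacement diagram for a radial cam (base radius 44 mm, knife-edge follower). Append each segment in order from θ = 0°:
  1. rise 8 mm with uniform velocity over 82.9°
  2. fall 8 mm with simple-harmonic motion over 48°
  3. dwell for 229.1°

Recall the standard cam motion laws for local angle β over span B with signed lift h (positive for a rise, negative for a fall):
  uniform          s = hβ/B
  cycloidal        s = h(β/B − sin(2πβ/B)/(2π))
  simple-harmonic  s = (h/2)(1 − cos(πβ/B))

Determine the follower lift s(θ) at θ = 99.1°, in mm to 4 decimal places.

seg 1 [0°–82.9°] uniform, h=8: full span → s += 8 → s = 8.0000
seg 2 [82.9°–130.9°] simple-harmonic, h=-8: θ=99.1° here. β=16.2, B=48. -8/2·(1 − cos(π·0.3375)) = -2.0455 → s = 5.9545

5.9545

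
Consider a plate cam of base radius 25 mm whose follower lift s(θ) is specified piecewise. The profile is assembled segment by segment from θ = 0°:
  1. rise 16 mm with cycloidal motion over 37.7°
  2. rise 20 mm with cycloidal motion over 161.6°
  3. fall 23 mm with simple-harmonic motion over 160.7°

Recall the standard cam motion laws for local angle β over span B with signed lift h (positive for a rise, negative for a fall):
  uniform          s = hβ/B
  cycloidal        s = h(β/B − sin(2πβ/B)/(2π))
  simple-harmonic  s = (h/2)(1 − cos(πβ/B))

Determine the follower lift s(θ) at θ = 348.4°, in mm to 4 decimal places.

seg 1 [0°–37.7°] cycloidal, h=16: full span → s += 16 → s = 16.0000
seg 2 [37.7°–199.3°] cycloidal, h=20: full span → s += 20 → s = 36.0000
seg 3 [199.3°–360°] simple-harmonic, h=-23: θ=348.4° here. β=149.1, B=160.7. -23/2·(1 − cos(π·0.9278)) = -22.7056 → s = 13.2944

13.2944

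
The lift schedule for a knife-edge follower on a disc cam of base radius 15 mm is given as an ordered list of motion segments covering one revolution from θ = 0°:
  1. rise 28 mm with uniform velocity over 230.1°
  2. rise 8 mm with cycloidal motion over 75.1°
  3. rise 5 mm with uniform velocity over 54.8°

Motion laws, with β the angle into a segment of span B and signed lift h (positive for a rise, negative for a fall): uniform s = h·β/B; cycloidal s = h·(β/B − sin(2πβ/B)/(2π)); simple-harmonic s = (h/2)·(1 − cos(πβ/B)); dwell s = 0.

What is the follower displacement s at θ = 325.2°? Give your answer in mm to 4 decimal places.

seg 1 [0°–230.1°] uniform, h=28: full span → s += 28 → s = 28.0000
seg 2 [230.1°–305.2°] cycloidal, h=8: full span → s += 8 → s = 36.0000
seg 3 [305.2°–360°] uniform, h=5: θ=325.2° here. β=20, B=54.8. 5·20/54.8 = 1.8248 → s = 37.8248

37.8248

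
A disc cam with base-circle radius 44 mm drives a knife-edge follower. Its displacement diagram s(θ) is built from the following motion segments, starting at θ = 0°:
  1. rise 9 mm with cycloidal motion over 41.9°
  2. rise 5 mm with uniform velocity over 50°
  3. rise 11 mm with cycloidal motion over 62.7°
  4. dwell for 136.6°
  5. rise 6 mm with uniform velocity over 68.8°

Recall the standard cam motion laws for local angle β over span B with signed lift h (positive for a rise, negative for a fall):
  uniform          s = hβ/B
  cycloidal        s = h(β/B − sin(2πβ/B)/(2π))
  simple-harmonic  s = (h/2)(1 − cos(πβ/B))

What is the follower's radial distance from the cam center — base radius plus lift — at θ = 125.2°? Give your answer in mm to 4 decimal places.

seg 1 [0°–41.9°] cycloidal, h=9: full span → s += 9 → s = 9.0000
seg 2 [41.9°–91.9°] uniform, h=5: full span → s += 5 → s = 14.0000
seg 3 [91.9°–154.6°] cycloidal, h=11: θ=125.2° here. β=33.3, B=62.7. 11·(0.5311 − sin(2π·0.5311)/(2π)) = 6.1820 → s = 20.1820
radial distance = base radius + s = 44 + 20.1820 = 64.1820

64.1820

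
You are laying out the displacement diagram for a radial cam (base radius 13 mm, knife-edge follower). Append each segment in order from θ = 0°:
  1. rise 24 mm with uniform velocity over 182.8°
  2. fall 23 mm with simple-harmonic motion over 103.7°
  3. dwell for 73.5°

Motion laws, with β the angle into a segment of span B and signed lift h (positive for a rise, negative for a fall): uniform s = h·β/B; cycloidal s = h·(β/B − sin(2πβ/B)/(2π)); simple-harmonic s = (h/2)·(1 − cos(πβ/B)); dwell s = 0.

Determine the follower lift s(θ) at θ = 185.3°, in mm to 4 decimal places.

seg 1 [0°–182.8°] uniform, h=24: full span → s += 24 → s = 24.0000
seg 2 [182.8°–286.5°] simple-harmonic, h=-23: θ=185.3° here. β=2.5, B=103.7. -23/2·(1 − cos(π·0.0241)) = -0.0330 → s = 23.9670

23.9670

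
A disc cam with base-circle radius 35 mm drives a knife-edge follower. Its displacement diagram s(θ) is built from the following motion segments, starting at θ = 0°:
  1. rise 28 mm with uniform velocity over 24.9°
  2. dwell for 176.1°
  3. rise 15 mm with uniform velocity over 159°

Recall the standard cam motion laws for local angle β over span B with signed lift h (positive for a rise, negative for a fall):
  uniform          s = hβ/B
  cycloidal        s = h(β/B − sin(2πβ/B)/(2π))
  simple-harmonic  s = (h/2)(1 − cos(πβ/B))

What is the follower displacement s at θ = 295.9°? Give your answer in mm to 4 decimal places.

seg 1 [0°–24.9°] uniform, h=28: full span → s += 28 → s = 28.0000
seg 2 [24.9°–201°] dwell: s stays 28.0000
seg 3 [201°–360°] uniform, h=15: θ=295.9° here. β=94.9, B=159. 15·94.9/159 = 8.9528 → s = 36.9528

36.9528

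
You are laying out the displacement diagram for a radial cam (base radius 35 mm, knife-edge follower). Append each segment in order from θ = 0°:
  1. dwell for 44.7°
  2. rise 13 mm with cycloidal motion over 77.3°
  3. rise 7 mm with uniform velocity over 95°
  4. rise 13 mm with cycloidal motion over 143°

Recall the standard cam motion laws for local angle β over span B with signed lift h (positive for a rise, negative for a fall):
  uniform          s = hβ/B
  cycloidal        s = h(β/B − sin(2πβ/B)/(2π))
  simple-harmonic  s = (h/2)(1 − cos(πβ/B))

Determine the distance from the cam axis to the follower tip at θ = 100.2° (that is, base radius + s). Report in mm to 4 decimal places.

seg 1 [0°–44.7°] dwell: s stays 0.0000
seg 2 [44.7°–122°] cycloidal, h=13: θ=100.2° here. β=55.5, B=77.3. 13·(0.7180 − sin(2π·0.7180)/(2π)) = 11.3611 → s = 11.3611
radial distance = base radius + s = 35 + 11.3611 = 46.3611

46.3611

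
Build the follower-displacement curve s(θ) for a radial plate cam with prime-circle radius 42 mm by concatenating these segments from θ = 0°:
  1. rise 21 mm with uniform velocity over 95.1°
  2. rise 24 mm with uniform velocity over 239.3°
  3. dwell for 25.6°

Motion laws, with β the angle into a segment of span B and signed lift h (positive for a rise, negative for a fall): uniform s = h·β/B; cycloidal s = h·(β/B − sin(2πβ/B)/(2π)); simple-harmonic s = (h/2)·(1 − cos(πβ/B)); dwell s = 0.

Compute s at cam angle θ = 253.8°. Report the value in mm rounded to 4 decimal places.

seg 1 [0°–95.1°] uniform, h=21: full span → s += 21 → s = 21.0000
seg 2 [95.1°–334.4°] uniform, h=24: θ=253.8° here. β=158.7, B=239.3. 24·158.7/239.3 = 15.9164 → s = 36.9164

36.9164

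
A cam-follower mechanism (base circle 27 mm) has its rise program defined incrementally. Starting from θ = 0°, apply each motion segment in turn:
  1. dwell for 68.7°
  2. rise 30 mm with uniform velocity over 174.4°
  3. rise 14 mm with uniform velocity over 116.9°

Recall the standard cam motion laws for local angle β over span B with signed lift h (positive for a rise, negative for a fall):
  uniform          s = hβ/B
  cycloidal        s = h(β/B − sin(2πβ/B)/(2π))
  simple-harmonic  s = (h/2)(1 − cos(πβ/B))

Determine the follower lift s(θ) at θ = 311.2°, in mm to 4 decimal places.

seg 1 [0°–68.7°] dwell: s stays 0.0000
seg 2 [68.7°–243.1°] uniform, h=30: full span → s += 30 → s = 30.0000
seg 3 [243.1°–360°] uniform, h=14: θ=311.2° here. β=68.1, B=116.9. 14·68.1/116.9 = 8.1557 → s = 38.1557

38.1557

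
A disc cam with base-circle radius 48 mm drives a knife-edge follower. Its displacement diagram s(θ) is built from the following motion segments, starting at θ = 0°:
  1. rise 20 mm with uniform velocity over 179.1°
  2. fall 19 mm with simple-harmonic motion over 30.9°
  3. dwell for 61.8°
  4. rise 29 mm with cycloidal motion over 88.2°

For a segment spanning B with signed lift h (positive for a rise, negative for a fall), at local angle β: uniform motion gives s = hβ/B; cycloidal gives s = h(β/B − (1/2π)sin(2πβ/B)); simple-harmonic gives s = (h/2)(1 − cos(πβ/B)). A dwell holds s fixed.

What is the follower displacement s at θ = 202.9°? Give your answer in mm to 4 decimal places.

seg 1 [0°–179.1°] uniform, h=20: full span → s += 20 → s = 20.0000
seg 2 [179.1°–210°] simple-harmonic, h=-19: θ=202.9° here. β=23.8, B=30.9. -19/2·(1 − cos(π·0.7702)) = -16.6305 → s = 3.3695

3.3695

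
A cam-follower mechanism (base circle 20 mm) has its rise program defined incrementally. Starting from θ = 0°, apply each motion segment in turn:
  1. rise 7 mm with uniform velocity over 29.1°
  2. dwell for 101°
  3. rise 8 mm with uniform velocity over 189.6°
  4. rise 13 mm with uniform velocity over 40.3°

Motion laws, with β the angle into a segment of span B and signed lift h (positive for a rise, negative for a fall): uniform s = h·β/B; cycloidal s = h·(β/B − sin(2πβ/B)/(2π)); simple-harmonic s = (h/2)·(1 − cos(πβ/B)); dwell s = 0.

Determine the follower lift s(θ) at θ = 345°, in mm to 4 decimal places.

seg 1 [0°–29.1°] uniform, h=7: full span → s += 7 → s = 7.0000
seg 2 [29.1°–130.1°] dwell: s stays 7.0000
seg 3 [130.1°–319.7°] uniform, h=8: full span → s += 8 → s = 15.0000
seg 4 [319.7°–360°] uniform, h=13: θ=345° here. β=25.3, B=40.3. 13·25.3/40.3 = 8.1613 → s = 23.1613

23.1613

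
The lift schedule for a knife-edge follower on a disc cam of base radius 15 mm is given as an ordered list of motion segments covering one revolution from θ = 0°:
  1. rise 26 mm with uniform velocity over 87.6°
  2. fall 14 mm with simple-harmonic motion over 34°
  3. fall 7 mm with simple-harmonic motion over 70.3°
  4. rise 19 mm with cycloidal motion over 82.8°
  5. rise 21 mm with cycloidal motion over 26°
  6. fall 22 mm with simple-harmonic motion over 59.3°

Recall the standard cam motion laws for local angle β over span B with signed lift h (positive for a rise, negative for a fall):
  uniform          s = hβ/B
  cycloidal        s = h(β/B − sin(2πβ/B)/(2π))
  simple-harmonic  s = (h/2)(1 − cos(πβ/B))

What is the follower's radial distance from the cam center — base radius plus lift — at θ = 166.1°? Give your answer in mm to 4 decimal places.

seg 1 [0°–87.6°] uniform, h=26: full span → s += 26 → s = 26.0000
seg 2 [87.6°–121.6°] simple-harmonic, h=-14: full span → s += -14 → s = 12.0000
seg 3 [121.6°–191.9°] simple-harmonic, h=-7: θ=166.1° here. β=44.5, B=70.3. -7/2·(1 − cos(π·0.6330)) = -4.9202 → s = 7.0798
radial distance = base radius + s = 15 + 7.0798 = 22.0798

22.0798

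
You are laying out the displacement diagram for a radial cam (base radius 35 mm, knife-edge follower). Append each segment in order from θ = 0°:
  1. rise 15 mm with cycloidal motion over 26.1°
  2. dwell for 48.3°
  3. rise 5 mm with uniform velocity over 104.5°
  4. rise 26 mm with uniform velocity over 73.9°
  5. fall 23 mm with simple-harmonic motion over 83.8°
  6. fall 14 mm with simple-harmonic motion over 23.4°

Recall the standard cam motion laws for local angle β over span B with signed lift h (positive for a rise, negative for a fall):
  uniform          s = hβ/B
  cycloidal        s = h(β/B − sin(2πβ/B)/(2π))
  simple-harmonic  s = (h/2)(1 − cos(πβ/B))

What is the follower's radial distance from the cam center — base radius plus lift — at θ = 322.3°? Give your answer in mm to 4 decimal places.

seg 1 [0°–26.1°] cycloidal, h=15: full span → s += 15 → s = 15.0000
seg 2 [26.1°–74.4°] dwell: s stays 15.0000
seg 3 [74.4°–178.9°] uniform, h=5: full span → s += 5 → s = 20.0000
seg 4 [178.9°–252.8°] uniform, h=26: full span → s += 26 → s = 46.0000
seg 5 [252.8°–336.6°] simple-harmonic, h=-23: θ=322.3° here. β=69.5, B=83.8. -23/2·(1 − cos(π·0.8294)) = -21.3867 → s = 24.6133
radial distance = base radius + s = 35 + 24.6133 = 59.6133

59.6133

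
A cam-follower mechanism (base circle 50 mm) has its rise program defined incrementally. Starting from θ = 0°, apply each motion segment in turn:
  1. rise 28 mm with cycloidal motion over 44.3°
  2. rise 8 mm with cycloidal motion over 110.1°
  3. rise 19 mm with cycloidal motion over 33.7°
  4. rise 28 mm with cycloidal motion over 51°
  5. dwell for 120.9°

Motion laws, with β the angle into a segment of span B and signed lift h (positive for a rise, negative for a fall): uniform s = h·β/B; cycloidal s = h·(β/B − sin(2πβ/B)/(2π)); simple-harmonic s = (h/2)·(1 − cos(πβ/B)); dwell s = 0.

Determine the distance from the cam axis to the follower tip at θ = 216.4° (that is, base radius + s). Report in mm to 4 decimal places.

seg 1 [0°–44.3°] cycloidal, h=28: full span → s += 28 → s = 28.0000
seg 2 [44.3°–154.4°] cycloidal, h=8: full span → s += 8 → s = 36.0000
seg 3 [154.4°–188.1°] cycloidal, h=19: full span → s += 19 → s = 55.0000
seg 4 [188.1°–239.1°] cycloidal, h=28: θ=216.4° here. β=28.3, B=51. 28·(0.5549 − sin(2π·0.5549)/(2π)) = 17.0442 → s = 72.0442
radial distance = base radius + s = 50 + 72.0442 = 122.0442

122.0442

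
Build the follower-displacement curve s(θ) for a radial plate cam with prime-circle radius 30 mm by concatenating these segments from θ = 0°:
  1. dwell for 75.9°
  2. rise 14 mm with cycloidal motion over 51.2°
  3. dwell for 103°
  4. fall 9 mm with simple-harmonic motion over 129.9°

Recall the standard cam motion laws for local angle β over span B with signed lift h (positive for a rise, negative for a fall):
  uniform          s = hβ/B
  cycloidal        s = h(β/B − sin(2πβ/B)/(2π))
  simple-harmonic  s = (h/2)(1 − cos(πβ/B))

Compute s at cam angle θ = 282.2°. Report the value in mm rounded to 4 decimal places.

seg 1 [0°–75.9°] dwell: s stays 0.0000
seg 2 [75.9°–127.1°] cycloidal, h=14: full span → s += 14 → s = 14.0000
seg 3 [127.1°–230.1°] dwell: s stays 14.0000
seg 4 [230.1°–360°] simple-harmonic, h=-9: θ=282.2° here. β=52.1, B=129.9. -9/2·(1 − cos(π·0.4011)) = -3.1239 → s = 10.8761

10.8761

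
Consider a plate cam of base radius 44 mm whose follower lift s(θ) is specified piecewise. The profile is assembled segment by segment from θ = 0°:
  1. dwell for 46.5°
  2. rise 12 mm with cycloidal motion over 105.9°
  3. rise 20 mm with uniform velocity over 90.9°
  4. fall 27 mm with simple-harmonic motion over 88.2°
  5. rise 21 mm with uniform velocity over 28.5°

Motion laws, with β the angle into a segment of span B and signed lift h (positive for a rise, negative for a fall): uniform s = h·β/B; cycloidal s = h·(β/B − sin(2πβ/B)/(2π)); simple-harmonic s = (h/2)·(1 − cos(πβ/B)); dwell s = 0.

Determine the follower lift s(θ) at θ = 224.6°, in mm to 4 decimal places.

seg 1 [0°–46.5°] dwell: s stays 0.0000
seg 2 [46.5°–152.4°] cycloidal, h=12: full span → s += 12 → s = 12.0000
seg 3 [152.4°–243.3°] uniform, h=20: θ=224.6° here. β=72.2, B=90.9. 20·72.2/90.9 = 15.8856 → s = 27.8856

27.8856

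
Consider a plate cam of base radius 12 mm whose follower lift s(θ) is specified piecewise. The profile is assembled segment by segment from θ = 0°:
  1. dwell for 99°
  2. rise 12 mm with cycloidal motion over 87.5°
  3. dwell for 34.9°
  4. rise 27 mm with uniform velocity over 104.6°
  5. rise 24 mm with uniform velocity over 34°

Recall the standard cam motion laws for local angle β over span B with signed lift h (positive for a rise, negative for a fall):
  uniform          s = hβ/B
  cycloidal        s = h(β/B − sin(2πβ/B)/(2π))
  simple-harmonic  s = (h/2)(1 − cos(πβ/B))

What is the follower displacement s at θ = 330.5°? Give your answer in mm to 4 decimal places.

seg 1 [0°–99°] dwell: s stays 0.0000
seg 2 [99°–186.5°] cycloidal, h=12: full span → s += 12 → s = 12.0000
seg 3 [186.5°–221.4°] dwell: s stays 12.0000
seg 4 [221.4°–326°] uniform, h=27: full span → s += 27 → s = 39.0000
seg 5 [326°–360°] uniform, h=24: θ=330.5° here. β=4.5, B=34. 24·4.5/34 = 3.1765 → s = 42.1765

42.1765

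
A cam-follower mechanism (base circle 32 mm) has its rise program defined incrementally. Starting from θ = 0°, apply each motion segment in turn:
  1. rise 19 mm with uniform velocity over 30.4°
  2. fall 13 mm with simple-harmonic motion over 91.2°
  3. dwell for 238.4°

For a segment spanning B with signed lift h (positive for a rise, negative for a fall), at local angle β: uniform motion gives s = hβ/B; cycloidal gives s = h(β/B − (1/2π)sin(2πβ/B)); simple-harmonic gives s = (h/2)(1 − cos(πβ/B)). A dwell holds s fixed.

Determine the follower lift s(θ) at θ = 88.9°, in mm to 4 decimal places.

seg 1 [0°–30.4°] uniform, h=19: full span → s += 19 → s = 19.0000
seg 2 [30.4°–121.6°] simple-harmonic, h=-13: θ=88.9° here. β=58.5, B=91.2. -13/2·(1 − cos(π·0.6414)) = -9.2943 → s = 9.7057

9.7057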